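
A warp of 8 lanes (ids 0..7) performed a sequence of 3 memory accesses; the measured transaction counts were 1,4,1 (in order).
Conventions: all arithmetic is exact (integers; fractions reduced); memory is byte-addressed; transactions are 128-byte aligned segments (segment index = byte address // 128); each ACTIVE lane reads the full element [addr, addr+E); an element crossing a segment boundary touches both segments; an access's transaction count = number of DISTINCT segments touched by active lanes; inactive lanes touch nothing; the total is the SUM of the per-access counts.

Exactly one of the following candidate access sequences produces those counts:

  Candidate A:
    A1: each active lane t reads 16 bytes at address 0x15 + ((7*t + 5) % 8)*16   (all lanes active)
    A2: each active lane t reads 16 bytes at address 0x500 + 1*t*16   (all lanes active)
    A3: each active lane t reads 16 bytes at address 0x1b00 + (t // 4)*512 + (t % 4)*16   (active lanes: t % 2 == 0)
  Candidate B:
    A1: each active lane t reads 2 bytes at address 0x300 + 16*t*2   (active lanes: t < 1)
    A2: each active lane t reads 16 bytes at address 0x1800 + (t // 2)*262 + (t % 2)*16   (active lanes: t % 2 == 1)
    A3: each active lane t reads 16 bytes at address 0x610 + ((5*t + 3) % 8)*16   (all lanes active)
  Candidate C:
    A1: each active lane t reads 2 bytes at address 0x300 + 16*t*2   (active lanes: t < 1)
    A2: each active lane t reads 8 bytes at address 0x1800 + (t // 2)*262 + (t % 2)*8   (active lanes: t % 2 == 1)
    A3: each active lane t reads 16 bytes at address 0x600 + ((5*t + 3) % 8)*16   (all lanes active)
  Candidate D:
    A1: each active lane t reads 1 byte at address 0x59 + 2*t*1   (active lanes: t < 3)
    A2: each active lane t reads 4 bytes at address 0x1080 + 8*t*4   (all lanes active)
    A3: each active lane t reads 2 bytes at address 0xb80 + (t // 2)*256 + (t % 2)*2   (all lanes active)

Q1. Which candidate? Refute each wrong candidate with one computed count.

A: A1 gives 2 transactions, not 1
B: A3 gives 2 transactions, not 1
D: A2 gives 2 transactions, not 4
C: all counts match (1,4,1)

Answer: C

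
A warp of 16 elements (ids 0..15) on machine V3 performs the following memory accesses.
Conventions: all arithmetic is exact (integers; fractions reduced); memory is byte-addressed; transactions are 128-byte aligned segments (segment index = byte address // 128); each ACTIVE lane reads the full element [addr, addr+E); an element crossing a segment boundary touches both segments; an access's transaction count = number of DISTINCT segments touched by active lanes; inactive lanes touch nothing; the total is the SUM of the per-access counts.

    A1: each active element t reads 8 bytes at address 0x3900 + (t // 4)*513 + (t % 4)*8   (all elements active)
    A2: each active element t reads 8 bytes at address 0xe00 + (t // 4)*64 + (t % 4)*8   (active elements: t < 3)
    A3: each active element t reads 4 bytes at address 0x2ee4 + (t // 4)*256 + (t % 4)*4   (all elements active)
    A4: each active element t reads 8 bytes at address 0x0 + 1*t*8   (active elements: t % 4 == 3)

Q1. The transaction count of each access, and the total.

A1: 4 transactions
A2: 1 transaction
A3: 4 transactions
A4: 1 transaction

Answer: 4,1,4,1; total 10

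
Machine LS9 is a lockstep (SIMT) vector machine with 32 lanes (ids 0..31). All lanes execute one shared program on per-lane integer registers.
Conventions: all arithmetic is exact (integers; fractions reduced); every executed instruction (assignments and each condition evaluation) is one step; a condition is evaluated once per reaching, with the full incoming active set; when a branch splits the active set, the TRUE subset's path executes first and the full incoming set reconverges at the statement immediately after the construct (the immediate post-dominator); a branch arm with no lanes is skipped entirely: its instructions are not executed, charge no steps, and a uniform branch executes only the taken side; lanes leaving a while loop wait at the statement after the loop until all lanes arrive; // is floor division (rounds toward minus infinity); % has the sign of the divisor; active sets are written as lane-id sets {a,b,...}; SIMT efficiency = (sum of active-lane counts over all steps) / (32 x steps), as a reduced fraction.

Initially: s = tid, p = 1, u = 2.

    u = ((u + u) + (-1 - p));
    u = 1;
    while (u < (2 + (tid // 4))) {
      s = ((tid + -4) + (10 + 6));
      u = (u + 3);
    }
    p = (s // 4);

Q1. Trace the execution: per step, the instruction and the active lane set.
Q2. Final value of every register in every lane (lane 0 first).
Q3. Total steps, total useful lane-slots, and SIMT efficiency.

step 0: u <- ((u + u) + (-1 - p))    {0,1,2,3,4,5,6,7,8,9,10,11,12,13,14,15,16,17,18,19,20,21,22,23,24,25,26,27,28,29,30,31}
step 1: u <- 1                       {0,1,2,3,4,5,6,7,8,9,10,11,12,13,14,15,16,17,18,19,20,21,22,23,24,25,26,27,28,29,30,31}
step 2: eval (u < (2 + (tid // 4)))  {0,1,2,3,4,5,6,7,8,9,10,11,12,13,14,15,16,17,18,19,20,21,22,23,24,25,26,27,28,29,30,31}
step 3: s <- ((tid + -4) + (10 + 6)) {0,1,2,3,4,5,6,7,8,9,10,11,12,13,14,15,16,17,18,19,20,21,22,23,24,25,26,27,28,29,30,31}
step 4: u <- (u + 3)                 {0,1,2,3,4,5,6,7,8,9,10,11,12,13,14,15,16,17,18,19,20,21,22,23,24,25,26,27,28,29,30,31}
step 5: eval (u < (2 + (tid // 4)))  {0,1,2,3,4,5,6,7,8,9,10,11,12,13,14,15,16,17,18,19,20,21,22,23,24,25,26,27,28,29,30,31}
step 6: s <- ((tid + -4) + (10 + 6)) {12,13,14,15,16,17,18,19,20,21,22,23,24,25,26,27,28,29,30,31}
step 7: u <- (u + 3)                 {12,13,14,15,16,17,18,19,20,21,22,23,24,25,26,27,28,29,30,31}
step 8: eval (u < (2 + (tid // 4)))  {12,13,14,15,16,17,18,19,20,21,22,23,24,25,26,27,28,29,30,31}
step 9: s <- ((tid + -4) + (10 + 6)) {24,25,26,27,28,29,30,31}
step 10: u <- (u + 3)                 {24,25,26,27,28,29,30,31}
step 11: eval (u < (2 + (tid // 4)))  {24,25,26,27,28,29,30,31}
step 12: p <- (s // 4)                {0,1,2,3,4,5,6,7,8,9,10,11,12,13,14,15,16,17,18,19,20,21,22,23,24,25,26,27,28,29,30,31}

Answer: 13 steps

s: 12,13,14,15,16,17,18,19,20,21,22,23,24,25,26,27,28,29,30,31,32,33,34,35,36,37,38,39,40,41,42,43
p: 3,3,3,3,4,4,4,4,5,5,5,5,6,6,6,6,7,7,7,7,8,8,8,8,9,9,9,9,10,10,10,10
u: 4,4,4,4,4,4,4,4,4,4,4,4,7,7,7,7,7,7,7,7,7,7,7,7,10,10,10,10,10,10,10,10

steps = 13; useful = 308; efficiency = 308/416 = 77/104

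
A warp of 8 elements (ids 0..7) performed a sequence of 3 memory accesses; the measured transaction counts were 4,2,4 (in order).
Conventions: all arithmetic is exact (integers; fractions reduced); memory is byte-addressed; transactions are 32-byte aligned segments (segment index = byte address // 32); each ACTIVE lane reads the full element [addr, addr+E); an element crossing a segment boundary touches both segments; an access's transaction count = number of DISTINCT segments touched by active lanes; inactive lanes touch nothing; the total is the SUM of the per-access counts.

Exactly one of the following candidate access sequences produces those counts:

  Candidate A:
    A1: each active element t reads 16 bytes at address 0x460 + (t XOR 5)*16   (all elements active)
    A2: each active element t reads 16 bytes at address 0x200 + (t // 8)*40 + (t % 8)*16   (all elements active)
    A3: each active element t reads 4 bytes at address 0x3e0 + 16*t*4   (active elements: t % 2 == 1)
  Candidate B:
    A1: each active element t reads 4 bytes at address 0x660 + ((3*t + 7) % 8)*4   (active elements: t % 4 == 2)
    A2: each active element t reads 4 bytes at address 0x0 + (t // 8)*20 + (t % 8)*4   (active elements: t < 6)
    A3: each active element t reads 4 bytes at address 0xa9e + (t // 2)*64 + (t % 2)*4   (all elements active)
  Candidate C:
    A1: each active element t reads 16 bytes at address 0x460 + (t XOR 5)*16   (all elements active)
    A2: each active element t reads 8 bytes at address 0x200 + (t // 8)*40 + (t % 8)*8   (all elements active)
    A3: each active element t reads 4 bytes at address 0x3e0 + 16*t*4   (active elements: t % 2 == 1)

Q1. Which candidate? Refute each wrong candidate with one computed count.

A: A2 gives 4 transactions, not 2
B: A1 gives 1 transaction, not 4
C: all counts match (4,2,4)

Answer: C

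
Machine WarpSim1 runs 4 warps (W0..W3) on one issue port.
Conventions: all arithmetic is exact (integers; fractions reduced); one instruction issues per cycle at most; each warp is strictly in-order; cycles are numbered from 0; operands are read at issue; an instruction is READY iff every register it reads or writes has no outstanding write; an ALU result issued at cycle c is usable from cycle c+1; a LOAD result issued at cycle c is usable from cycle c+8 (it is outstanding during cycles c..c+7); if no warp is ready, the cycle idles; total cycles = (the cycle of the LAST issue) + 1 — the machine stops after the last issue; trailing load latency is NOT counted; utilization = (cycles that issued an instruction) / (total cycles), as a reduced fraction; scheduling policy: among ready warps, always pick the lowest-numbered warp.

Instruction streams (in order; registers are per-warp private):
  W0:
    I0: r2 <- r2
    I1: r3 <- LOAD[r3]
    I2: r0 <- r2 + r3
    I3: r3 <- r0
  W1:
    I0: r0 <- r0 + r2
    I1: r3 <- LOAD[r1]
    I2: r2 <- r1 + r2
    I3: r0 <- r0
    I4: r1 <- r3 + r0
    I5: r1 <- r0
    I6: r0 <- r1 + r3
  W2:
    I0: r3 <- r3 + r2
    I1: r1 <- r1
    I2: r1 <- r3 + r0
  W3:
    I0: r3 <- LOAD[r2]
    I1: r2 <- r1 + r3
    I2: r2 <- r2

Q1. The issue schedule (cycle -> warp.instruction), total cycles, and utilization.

cycle 0: W0.I0
cycle 1: W0.I1
cycle 2: W1.I0
cycle 3: W1.I1
cycle 4: W1.I2
cycle 5: W1.I3
cycle 6: W2.I0
cycle 7: W2.I1
cycle 8: W2.I2
cycle 9: W0.I2
cycle 10: W0.I3
cycle 11: W1.I4
cycle 12: W1.I5
cycle 13: W1.I6
cycle 14: W3.I0
cycle 15: idle
cycle 16: idle
cycle 17: idle
cycle 18: idle
cycle 19: idle
cycle 20: idle
cycle 21: idle
cycle 22: W3.I1
cycle 23: W3.I2

Answer: 24 cycles, utilization 17/24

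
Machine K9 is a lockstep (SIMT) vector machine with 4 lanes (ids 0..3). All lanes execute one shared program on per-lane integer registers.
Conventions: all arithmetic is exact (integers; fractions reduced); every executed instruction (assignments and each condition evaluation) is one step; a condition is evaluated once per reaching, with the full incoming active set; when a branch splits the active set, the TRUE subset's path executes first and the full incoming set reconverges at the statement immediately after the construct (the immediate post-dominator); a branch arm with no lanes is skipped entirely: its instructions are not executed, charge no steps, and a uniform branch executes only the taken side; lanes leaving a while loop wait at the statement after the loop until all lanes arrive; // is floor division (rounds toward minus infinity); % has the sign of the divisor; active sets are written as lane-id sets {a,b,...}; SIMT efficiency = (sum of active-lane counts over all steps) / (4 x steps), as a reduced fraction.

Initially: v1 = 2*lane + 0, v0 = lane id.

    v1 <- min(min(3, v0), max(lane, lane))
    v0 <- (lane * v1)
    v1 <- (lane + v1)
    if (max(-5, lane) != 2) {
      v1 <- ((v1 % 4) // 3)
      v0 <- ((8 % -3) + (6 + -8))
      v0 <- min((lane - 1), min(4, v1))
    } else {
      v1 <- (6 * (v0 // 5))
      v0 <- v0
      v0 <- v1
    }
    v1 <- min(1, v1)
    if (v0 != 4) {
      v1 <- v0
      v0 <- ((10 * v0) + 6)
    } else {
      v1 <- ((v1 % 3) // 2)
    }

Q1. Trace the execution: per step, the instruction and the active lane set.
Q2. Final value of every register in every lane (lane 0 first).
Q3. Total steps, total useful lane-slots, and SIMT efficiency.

step 0: v1 <- min(min(3, v0), max(lane, lane)) {0,1,2,3}
step 1: v0 <- (lane * v1)            {0,1,2,3}
step 2: v1 <- (lane + v1)            {0,1,2,3}
step 3: eval (max(-5, lane) != 2)    {0,1,2,3}
step 4: v1 <- ((v1 % 4) // 3)        {0,1,3}
step 5: v0 <- ((8 % -3) + (6 + -8))  {0,1,3}
step 6: v0 <- min((lane - 1), min(4, v1)) {0,1,3}
step 7: v1 <- (6 * (v0 // 5))        {2}
step 8: v0 <- v0                     {2}
step 9: v0 <- v1                     {2}
step 10: v1 <- min(1, v1)             {0,1,2,3}
step 11: eval (v0 != 4)               {0,1,2,3}
step 12: v1 <- v0                     {0,1,2,3}
step 13: v0 <- ((10 * v0) + 6)        {0,1,2,3}

Answer: 14 steps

v1: -1,0,0,0
v0: -4,6,6,6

steps = 14; useful = 44; efficiency = 44/56 = 11/14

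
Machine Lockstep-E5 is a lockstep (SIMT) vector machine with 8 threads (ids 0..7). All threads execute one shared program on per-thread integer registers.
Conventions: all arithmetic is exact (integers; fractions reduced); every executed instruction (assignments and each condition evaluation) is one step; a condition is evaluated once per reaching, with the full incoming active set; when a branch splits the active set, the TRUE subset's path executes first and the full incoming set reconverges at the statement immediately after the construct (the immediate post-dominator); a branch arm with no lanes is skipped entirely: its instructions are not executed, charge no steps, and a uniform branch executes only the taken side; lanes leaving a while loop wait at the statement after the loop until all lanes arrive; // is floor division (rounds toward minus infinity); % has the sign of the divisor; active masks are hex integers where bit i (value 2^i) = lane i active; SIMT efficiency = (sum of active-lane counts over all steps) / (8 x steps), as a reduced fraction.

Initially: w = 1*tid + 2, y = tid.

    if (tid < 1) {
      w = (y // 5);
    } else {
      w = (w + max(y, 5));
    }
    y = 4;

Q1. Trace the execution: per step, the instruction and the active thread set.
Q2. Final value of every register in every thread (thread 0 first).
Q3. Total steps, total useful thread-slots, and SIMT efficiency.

step 0: eval (tid < 1)               0xff
step 1: w <- (y // 5)                0x01
step 2: w <- (w + max(y, 5))         0xfe
step 3: y <- 4                       0xff

Answer: 4 steps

w: 0,8,9,10,11,12,14,16
y: 4,4,4,4,4,4,4,4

steps = 4; useful = 24; efficiency = 24/32 = 3/4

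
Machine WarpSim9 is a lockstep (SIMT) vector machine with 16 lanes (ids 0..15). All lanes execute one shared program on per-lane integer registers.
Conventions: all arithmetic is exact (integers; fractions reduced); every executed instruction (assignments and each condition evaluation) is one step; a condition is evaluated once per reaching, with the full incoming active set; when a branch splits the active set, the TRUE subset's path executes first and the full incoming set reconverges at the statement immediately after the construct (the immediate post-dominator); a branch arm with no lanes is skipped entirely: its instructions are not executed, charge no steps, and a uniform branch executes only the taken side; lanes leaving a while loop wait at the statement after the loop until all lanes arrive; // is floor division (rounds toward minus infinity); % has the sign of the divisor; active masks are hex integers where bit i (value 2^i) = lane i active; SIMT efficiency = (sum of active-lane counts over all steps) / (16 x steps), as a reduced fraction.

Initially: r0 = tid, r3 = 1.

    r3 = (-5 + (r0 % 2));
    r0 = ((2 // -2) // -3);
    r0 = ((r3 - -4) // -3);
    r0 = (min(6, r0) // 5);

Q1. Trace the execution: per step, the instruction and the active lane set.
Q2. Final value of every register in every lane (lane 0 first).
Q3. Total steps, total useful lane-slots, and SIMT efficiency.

step 0: r3 <- (-5 + (r0 % 2))        0xffff
step 1: r0 <- ((2 // -2) // -3)      0xffff
step 2: r0 <- ((r3 - -4) // -3)      0xffff
step 3: r0 <- (min(6, r0) // 5)      0xffff

Answer: 4 steps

r0: 0,0,0,0,0,0,0,0,0,0,0,0,0,0,0,0
r3: -5,-4,-5,-4,-5,-4,-5,-4,-5,-4,-5,-4,-5,-4,-5,-4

steps = 4; useful = 64; efficiency = 64/64 = 1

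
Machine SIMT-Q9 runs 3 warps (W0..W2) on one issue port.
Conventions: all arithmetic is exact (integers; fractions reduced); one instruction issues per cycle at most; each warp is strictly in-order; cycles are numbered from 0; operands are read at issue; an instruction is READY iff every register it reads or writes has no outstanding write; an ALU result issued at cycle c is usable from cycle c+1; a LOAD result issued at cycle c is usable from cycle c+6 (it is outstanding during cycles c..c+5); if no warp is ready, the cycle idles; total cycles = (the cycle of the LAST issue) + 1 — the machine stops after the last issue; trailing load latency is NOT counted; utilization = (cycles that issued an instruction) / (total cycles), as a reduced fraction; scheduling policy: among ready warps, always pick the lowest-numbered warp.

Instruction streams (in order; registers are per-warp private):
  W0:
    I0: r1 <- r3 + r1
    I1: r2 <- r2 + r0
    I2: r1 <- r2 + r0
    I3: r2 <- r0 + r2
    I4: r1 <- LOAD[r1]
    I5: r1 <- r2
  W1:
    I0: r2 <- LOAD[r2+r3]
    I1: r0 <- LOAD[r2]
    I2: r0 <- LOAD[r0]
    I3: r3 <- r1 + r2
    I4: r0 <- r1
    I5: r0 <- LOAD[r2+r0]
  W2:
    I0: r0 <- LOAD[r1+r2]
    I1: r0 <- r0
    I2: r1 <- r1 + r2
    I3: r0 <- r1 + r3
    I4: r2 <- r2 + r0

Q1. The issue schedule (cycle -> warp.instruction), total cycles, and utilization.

cycle 0: W0.I0
cycle 1: W0.I1
cycle 2: W0.I2
cycle 3: W0.I3
cycle 4: W0.I4
cycle 5: W1.I0
cycle 6: W2.I0
cycle 7: idle
cycle 8: idle
cycle 9: idle
cycle 10: W0.I5
cycle 11: W1.I1
cycle 12: W2.I1
cycle 13: W2.I2
cycle 14: W2.I3
cycle 15: W2.I4
cycle 16: idle
cycle 17: W1.I2
cycle 18: W1.I3
cycle 19: idle
cycle 20: idle
cycle 21: idle
cycle 22: idle
cycle 23: W1.I4
cycle 24: W1.I5

Answer: 25 cycles, utilization 17/25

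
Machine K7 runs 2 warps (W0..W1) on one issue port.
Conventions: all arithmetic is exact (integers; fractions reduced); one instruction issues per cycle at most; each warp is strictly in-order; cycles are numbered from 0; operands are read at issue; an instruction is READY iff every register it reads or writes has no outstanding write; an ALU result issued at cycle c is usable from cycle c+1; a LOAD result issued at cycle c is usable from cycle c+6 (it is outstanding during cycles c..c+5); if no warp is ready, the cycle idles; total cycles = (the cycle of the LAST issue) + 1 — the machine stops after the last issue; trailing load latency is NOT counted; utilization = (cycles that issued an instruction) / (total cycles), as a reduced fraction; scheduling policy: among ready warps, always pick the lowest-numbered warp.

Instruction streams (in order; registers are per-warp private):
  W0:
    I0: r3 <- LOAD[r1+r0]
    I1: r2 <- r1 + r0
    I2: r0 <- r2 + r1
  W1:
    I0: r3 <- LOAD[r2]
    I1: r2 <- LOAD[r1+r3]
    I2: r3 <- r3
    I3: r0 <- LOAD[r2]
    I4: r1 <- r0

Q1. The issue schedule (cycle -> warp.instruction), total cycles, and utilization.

cycle 0: W0.I0
cycle 1: W0.I1
cycle 2: W0.I2
cycle 3: W1.I0
cycle 4: idle
cycle 5: idle
cycle 6: idle
cycle 7: idle
cycle 8: idle
cycle 9: W1.I1
cycle 10: W1.I2
cycle 11: idle
cycle 12: idle
cycle 13: idle
cycle 14: idle
cycle 15: W1.I3
cycle 16: idle
cycle 17: idle
cycle 18: idle
cycle 19: idle
cycle 20: idle
cycle 21: W1.I4

Answer: 22 cycles, utilization 4/11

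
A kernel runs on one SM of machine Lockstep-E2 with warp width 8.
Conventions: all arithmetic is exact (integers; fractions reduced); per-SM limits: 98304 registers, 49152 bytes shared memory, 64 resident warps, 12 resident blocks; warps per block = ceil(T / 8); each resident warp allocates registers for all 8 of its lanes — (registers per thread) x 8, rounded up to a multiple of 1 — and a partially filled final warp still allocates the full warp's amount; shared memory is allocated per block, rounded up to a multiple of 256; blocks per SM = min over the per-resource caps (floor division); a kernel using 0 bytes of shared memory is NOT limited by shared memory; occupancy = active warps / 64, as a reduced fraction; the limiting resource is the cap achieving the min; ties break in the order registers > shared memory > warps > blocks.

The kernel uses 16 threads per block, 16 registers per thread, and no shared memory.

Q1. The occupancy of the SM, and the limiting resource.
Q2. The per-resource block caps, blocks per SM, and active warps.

Answer: occupancy 3/8, limited by blocks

registers: 384 blocks
shared memory: no limit (kernel uses none)
warps: 32 blocks
blocks: 12 blocks

Answer: 12 blocks, 24 active warps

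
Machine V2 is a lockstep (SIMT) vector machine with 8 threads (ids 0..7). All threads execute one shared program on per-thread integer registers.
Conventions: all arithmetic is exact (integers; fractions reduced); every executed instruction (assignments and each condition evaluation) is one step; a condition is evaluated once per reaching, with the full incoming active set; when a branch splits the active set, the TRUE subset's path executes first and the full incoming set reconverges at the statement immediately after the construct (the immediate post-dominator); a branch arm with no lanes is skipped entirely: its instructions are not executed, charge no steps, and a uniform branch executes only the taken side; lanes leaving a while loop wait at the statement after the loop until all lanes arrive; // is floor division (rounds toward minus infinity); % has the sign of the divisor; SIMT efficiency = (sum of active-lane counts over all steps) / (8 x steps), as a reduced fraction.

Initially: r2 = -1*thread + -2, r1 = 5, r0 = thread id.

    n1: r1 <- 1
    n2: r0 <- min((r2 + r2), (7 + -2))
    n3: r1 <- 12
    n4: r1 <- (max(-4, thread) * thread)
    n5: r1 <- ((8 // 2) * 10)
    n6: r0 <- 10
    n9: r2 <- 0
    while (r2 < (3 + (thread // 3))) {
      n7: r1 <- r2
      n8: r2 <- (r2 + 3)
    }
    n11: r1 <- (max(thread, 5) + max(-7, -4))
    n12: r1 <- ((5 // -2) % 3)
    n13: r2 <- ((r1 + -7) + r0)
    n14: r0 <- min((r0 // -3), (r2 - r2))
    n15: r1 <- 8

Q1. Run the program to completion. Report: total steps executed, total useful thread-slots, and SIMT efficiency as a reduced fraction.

Answer: 19 steps, 143 useful, 143/152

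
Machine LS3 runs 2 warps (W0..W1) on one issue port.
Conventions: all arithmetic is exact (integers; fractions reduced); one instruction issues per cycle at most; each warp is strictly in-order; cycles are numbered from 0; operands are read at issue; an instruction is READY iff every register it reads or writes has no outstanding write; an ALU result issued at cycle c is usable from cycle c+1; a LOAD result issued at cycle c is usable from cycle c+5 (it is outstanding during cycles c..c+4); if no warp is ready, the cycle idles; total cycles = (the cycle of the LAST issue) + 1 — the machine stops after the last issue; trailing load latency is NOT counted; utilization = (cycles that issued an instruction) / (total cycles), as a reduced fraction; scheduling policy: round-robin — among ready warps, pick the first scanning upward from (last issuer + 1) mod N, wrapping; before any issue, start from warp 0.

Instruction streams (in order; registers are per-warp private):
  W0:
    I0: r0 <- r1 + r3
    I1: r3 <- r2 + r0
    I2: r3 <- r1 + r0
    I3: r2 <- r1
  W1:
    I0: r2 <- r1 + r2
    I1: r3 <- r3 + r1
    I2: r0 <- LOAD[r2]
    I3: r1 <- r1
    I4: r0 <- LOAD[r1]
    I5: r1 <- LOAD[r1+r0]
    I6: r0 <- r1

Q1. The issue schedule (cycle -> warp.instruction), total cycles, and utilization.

cycle 0: W0.I0
cycle 1: W1.I0
cycle 2: W0.I1
cycle 3: W1.I1
cycle 4: W0.I2
cycle 5: W1.I2
cycle 6: W0.I3
cycle 7: W1.I3
cycle 8: idle
cycle 9: idle
cycle 10: W1.I4
cycle 11: idle
cycle 12: idle
cycle 13: idle
cycle 14: idle
cycle 15: W1.I5
cycle 16: idle
cycle 17: idle
cycle 18: idle
cycle 19: idle
cycle 20: W1.I6

Answer: 21 cycles, utilization 11/21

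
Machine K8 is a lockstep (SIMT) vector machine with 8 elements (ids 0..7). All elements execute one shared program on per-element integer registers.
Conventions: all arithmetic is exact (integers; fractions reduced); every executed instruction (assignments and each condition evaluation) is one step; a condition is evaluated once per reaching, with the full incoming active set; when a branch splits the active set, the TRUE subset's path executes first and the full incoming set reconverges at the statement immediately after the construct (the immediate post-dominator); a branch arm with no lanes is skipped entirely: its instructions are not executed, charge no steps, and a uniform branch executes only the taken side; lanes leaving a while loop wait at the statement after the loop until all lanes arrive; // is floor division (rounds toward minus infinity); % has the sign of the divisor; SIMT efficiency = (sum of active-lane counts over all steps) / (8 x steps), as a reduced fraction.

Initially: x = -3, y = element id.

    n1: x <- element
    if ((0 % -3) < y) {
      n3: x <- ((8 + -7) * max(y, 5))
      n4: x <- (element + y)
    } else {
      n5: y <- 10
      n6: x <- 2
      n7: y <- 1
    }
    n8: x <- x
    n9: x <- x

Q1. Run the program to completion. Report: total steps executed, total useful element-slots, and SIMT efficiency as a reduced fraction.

Answer: 9 steps, 49 useful, 49/72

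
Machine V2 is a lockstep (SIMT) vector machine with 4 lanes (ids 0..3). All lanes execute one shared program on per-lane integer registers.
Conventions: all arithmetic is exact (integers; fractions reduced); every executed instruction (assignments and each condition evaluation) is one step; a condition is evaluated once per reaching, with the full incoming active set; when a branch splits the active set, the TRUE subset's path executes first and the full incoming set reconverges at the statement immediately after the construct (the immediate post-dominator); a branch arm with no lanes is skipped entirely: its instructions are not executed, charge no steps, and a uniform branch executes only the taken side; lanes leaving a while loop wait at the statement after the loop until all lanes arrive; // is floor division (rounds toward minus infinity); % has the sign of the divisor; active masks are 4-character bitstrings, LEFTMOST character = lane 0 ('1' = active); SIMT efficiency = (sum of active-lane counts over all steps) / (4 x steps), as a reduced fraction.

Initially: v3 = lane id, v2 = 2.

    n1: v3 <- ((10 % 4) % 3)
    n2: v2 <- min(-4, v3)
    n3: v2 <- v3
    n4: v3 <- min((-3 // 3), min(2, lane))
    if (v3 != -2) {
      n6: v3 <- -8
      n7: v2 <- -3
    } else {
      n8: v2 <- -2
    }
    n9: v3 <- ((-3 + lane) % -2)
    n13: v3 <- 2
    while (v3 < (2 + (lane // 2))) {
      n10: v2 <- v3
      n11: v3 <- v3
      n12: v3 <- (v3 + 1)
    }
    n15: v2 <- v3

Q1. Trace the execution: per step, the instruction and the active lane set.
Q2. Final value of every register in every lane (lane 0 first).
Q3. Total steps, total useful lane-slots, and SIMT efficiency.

step 0: v3 <- ((10 % 4) % 3)         1111
step 1: v2 <- min(-4, v3)            1111
step 2: v2 <- v3                     1111
step 3: v3 <- min((-3 // 3), min(2, lane)) 1111
step 4: eval (v3 != -2)              1111
step 5: v3 <- -8                     1111
step 6: v2 <- -3                     1111
step 7: v3 <- ((-3 + lane) % -2)     1111
step 8: v3 <- 2                      1111
step 9: eval (v3 < (2 + (lane // 2))) 1111
step 10: v2 <- v3                     0011
step 11: v3 <- v3                     0011
step 12: v3 <- (v3 + 1)               0011
step 13: eval (v3 < (2 + (lane // 2))) 0011
step 14: v2 <- v3                     1111

Answer: 15 steps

v3: 2,2,3,3
v2: 2,2,3,3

steps = 15; useful = 52; efficiency = 52/60 = 13/15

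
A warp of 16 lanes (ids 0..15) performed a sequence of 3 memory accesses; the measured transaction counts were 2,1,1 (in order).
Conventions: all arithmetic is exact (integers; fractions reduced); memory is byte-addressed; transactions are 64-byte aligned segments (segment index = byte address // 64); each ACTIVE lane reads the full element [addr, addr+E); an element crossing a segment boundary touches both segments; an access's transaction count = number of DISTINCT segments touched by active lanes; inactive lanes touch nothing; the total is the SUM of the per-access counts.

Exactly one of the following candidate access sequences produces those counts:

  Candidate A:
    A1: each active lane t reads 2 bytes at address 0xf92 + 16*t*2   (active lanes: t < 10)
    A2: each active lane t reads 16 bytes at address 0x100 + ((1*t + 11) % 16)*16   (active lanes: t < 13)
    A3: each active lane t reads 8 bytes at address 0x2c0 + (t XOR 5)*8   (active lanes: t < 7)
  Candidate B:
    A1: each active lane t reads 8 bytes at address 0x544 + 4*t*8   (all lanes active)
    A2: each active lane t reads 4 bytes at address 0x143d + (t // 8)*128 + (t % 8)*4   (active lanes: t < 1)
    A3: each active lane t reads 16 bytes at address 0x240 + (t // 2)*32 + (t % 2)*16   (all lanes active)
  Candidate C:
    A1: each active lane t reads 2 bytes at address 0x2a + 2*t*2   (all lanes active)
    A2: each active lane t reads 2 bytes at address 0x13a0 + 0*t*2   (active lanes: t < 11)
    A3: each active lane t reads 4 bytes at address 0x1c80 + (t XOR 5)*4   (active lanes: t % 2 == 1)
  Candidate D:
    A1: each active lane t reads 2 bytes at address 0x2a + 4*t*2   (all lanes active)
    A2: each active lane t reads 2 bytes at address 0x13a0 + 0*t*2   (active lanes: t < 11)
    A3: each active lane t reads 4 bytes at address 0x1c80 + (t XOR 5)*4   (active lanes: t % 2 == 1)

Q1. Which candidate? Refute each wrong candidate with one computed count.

A: A1 gives 5 transactions, not 2
B: A1 gives 8 transactions, not 2
D: A1 gives 3 transactions, not 2
C: all counts match (2,1,1)

Answer: C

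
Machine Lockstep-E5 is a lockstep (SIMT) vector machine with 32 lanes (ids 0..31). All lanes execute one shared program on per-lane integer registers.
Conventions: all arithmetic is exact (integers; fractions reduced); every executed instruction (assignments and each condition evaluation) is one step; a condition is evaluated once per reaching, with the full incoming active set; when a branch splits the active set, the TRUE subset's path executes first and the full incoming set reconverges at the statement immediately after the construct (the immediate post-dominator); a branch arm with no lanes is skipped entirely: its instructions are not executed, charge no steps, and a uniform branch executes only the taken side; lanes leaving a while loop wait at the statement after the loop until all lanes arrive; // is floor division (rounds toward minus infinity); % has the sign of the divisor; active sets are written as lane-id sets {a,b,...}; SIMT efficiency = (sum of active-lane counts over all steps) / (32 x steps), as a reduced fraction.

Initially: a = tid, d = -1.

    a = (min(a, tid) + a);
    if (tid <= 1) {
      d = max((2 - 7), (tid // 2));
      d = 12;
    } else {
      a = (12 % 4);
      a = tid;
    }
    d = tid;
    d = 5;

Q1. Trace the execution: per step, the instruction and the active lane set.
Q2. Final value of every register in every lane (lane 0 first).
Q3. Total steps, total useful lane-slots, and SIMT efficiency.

step 0: a <- (min(a, tid) + a)       {0,1,2,3,4,5,6,7,8,9,10,11,12,13,14,15,16,17,18,19,20,21,22,23,24,25,26,27,28,29,30,31}
step 1: eval (tid <= 1)              {0,1,2,3,4,5,6,7,8,9,10,11,12,13,14,15,16,17,18,19,20,21,22,23,24,25,26,27,28,29,30,31}
step 2: d <- max((2 - 7), (tid // 2)) {0,1}
step 3: d <- 12                      {0,1}
step 4: a <- (12 % 4)                {2,3,4,5,6,7,8,9,10,11,12,13,14,15,16,17,18,19,20,21,22,23,24,25,26,27,28,29,30,31}
step 5: a <- tid                     {2,3,4,5,6,7,8,9,10,11,12,13,14,15,16,17,18,19,20,21,22,23,24,25,26,27,28,29,30,31}
step 6: d <- tid                     {0,1,2,3,4,5,6,7,8,9,10,11,12,13,14,15,16,17,18,19,20,21,22,23,24,25,26,27,28,29,30,31}
step 7: d <- 5                       {0,1,2,3,4,5,6,7,8,9,10,11,12,13,14,15,16,17,18,19,20,21,22,23,24,25,26,27,28,29,30,31}

Answer: 8 steps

a: 0,2,2,3,4,5,6,7,8,9,10,11,12,13,14,15,16,17,18,19,20,21,22,23,24,25,26,27,28,29,30,31
d: 5,5,5,5,5,5,5,5,5,5,5,5,5,5,5,5,5,5,5,5,5,5,5,5,5,5,5,5,5,5,5,5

steps = 8; useful = 192; efficiency = 192/256 = 3/4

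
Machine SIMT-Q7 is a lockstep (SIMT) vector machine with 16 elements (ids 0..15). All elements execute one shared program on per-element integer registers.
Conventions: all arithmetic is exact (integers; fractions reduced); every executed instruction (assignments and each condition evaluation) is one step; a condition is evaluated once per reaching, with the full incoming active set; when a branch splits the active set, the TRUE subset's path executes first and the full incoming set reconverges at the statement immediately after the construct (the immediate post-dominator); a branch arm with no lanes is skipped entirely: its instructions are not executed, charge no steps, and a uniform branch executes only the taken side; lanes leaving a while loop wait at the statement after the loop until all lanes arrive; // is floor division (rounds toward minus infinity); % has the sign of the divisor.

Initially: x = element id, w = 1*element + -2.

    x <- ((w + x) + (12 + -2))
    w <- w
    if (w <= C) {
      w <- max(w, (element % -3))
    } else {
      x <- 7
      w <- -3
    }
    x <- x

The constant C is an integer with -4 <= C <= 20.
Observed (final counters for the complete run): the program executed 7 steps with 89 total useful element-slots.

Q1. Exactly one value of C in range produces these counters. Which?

Answer: C = 4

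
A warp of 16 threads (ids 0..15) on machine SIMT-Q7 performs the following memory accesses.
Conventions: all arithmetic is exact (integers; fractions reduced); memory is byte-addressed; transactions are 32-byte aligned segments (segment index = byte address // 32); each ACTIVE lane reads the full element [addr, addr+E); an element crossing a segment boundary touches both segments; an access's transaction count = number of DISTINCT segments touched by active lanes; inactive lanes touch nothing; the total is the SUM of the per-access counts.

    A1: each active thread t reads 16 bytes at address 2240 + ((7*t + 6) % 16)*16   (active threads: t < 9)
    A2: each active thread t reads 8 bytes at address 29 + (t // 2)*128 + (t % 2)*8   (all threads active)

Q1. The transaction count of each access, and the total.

A1: 8 transactions
A2: 16 transactions

Answer: 8,16; total 24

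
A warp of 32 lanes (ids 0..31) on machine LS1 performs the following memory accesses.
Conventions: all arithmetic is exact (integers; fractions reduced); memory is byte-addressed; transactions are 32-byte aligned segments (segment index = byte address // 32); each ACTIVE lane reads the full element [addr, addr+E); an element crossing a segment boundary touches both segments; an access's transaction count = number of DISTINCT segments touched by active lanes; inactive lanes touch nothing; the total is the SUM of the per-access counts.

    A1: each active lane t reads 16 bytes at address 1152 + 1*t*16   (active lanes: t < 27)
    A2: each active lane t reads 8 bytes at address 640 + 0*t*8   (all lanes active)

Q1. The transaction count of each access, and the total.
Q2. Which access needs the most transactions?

A1: 14 transactions
A2: 1 transaction

Answer: 14,1; total 15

Answer: A1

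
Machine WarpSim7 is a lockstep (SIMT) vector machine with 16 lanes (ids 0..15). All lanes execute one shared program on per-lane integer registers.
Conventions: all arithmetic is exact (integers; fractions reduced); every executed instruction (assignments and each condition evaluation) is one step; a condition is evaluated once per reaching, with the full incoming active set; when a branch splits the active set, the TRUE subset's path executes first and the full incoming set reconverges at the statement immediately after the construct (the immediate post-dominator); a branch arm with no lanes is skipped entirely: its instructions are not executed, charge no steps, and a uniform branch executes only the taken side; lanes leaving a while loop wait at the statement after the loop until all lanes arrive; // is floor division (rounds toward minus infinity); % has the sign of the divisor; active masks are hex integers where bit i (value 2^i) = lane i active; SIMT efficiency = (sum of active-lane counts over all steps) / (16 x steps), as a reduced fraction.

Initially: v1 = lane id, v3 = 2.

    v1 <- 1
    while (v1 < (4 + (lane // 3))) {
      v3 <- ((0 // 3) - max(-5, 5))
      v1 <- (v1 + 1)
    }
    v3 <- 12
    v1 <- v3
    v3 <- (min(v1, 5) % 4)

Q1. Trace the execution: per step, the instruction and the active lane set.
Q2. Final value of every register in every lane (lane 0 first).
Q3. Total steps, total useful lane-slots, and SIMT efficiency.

step 0: v1 <- 1                      0xffff
step 1: eval (v1 < (4 + (lane // 3))) 0xffff
step 2: v3 <- ((0 // 3) - max(-5, 5)) 0xffff
step 3: v1 <- (v1 + 1)               0xffff
step 4: eval (v1 < (4 + (lane // 3))) 0xffff
step 5: v3 <- ((0 // 3) - max(-5, 5)) 0xffff
step 6: v1 <- (v1 + 1)               0xffff
step 7: eval (v1 < (4 + (lane // 3))) 0xffff
step 8: v3 <- ((0 // 3) - max(-5, 5)) 0xffff
step 9: v1 <- (v1 + 1)               0xffff
step 10: eval (v1 < (4 + (lane // 3))) 0xffff
step 11: v3 <- ((0 // 3) - max(-5, 5)) 0xfff8
step 12: v1 <- (v1 + 1)               0xfff8
step 13: eval (v1 < (4 + (lane // 3))) 0xfff8
step 14: v3 <- ((0 // 3) - max(-5, 5)) 0xffc0
step 15: v1 <- (v1 + 1)               0xffc0
step 16: eval (v1 < (4 + (lane // 3))) 0xffc0
step 17: v3 <- ((0 // 3) - max(-5, 5)) 0xfe00
step 18: v1 <- (v1 + 1)               0xfe00
step 19: eval (v1 < (4 + (lane // 3))) 0xfe00
step 20: v3 <- ((0 // 3) - max(-5, 5)) 0xf000
step 21: v1 <- (v1 + 1)               0xf000
step 22: eval (v1 < (4 + (lane // 3))) 0xf000
step 23: v3 <- ((0 // 3) - max(-5, 5)) 0x8000
step 24: v1 <- (v1 + 1)               0x8000
step 25: eval (v1 < (4 + (lane // 3))) 0x8000
step 26: v3 <- 12                     0xffff
step 27: v1 <- v3                     0xffff
step 28: v3 <- (min(v1, 5) % 4)       0xffff

Answer: 29 steps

v1: 12,12,12,12,12,12,12,12,12,12,12,12,12,12,12,12
v3: 1,1,1,1,1,1,1,1,1,1,1,1,1,1,1,1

steps = 29; useful = 329; efficiency = 329/464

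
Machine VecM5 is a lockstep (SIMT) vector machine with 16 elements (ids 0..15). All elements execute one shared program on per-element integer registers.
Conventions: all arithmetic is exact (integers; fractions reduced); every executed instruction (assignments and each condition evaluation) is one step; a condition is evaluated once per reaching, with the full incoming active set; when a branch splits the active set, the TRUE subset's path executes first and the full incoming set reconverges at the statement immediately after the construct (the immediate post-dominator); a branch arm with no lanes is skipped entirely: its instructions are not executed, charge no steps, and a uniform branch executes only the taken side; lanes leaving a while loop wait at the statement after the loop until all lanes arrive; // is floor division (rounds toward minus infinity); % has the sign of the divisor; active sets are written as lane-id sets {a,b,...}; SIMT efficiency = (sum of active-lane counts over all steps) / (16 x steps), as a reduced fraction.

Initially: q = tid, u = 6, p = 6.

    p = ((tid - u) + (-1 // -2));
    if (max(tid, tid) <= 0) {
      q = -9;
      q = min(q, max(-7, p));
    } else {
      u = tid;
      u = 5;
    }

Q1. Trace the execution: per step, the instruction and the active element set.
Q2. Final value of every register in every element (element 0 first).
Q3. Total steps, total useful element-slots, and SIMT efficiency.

step 0: p <- ((tid - u) + (-1 // -2)) {0,1,2,3,4,5,6,7,8,9,10,11,12,13,14,15}
step 1: eval (max(tid, tid) <= 0)    {0,1,2,3,4,5,6,7,8,9,10,11,12,13,14,15}
step 2: q <- -9                      {0}
step 3: q <- min(q, max(-7, p))      {0}
step 4: u <- tid                     {1,2,3,4,5,6,7,8,9,10,11,12,13,14,15}
step 5: u <- 5                       {1,2,3,4,5,6,7,8,9,10,11,12,13,14,15}

Answer: 6 steps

q: -9,1,2,3,4,5,6,7,8,9,10,11,12,13,14,15
u: 6,5,5,5,5,5,5,5,5,5,5,5,5,5,5,5
p: -6,-5,-4,-3,-2,-1,0,1,2,3,4,5,6,7,8,9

steps = 6; useful = 64; efficiency = 64/96 = 2/3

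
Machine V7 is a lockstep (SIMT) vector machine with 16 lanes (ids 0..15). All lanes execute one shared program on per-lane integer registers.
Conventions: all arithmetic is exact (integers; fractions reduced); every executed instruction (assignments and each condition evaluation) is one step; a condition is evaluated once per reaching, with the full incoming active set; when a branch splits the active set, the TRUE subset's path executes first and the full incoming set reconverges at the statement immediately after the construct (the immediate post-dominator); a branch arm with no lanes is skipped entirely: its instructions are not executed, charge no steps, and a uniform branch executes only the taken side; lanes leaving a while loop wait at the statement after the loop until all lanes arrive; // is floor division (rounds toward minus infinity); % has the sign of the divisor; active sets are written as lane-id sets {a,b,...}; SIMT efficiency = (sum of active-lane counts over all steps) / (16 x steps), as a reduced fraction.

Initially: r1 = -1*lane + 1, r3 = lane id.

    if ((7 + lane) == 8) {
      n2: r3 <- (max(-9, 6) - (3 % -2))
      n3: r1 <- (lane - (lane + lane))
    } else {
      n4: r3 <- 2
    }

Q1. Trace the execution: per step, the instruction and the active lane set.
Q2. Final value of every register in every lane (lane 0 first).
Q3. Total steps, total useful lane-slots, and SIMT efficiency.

step 0: eval ((7 + lane) == 8)       {0,1,2,3,4,5,6,7,8,9,10,11,12,13,14,15}
step 1: r3 <- (max(-9, 6) - (3 % -2)) {1}
step 2: r1 <- (lane - (lane + lane)) {1}
step 3: r3 <- 2                      {0,2,3,4,5,6,7,8,9,10,11,12,13,14,15}

Answer: 4 steps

r1: 1,-1,-1,-2,-3,-4,-5,-6,-7,-8,-9,-10,-11,-12,-13,-14
r3: 2,7,2,2,2,2,2,2,2,2,2,2,2,2,2,2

steps = 4; useful = 33; efficiency = 33/64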